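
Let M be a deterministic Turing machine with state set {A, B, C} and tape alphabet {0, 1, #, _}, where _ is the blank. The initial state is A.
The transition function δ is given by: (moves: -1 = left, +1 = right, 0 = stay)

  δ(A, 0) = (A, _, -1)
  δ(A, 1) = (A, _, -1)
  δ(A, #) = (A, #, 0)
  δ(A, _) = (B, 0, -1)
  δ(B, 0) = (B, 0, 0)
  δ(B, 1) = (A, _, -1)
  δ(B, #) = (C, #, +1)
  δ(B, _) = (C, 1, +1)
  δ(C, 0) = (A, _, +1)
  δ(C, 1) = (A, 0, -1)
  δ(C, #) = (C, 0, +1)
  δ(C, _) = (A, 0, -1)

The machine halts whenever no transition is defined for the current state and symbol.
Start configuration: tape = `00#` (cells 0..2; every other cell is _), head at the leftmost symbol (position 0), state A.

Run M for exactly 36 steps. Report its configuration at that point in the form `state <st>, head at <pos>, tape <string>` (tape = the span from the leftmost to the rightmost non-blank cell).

state=A head=0 tape=______[0]0#   (A,0)→(A,_,-1)
state=A head=-1 tape=_____[_]_0#   (A,_)→(B,0,-1)
state=B head=-2 tape=____[_]0_0#   (B,_)→(C,1,+1)
state=C head=-1 tape=____1[0]_0#   (C,0)→(A,_,+1)
state=A head=0 tape=____1_[_]0#   (A,_)→(B,0,-1)
state=B head=-1 tape=____1[_]00#   (B,_)→(C,1,+1)
state=C head=0 tape=____11[0]0#   (C,0)→(A,_,+1)
state=A head=1 tape=____11_[0]#   (A,0)→(A,_,-1)
state=A head=0 tape=____11[_]_#   (A,_)→(B,0,-1)
state=B head=-1 tape=____1[1]0_#   (B,1)→(A,_,-1)
state=A head=-2 tape=____[1]_0_#   (A,1)→(A,_,-1)
state=A head=-3 tape=___[_]__0_#   (A,_)→(B,0,-1)
state=B head=-4 tape=__[_]0__0_#   (B,_)→(C,1,+1)
state=C head=-3 tape=__1[0]__0_#   (C,0)→(A,_,+1)
state=A head=-2 tape=__1_[_]_0_#   (A,_)→(B,0,-1)
state=B head=-3 tape=__1[_]0_0_#   (B,_)→(C,1,+1)
state=C head=-2 tape=__11[0]_0_#   (C,0)→(A,_,+1)
state=A head=-1 tape=__11_[_]0_#   (A,_)→(B,0,-1)
state=B head=-2 tape=__11[_]00_#   (B,_)→(C,1,+1)
state=C head=-1 tape=__111[0]0_#   (C,0)→(A,_,+1)
state=A head=0 tape=__111_[0]_#   (A,0)→(A,_,-1)
state=A head=-1 tape=__111[_]__#   (A,_)→(B,0,-1)
state=B head=-2 tape=__11[1]0__#   (B,1)→(A,_,-1)
state=A head=-3 tape=__1[1]_0__#   (A,1)→(A,_,-1)
state=A head=-4 tape=__[1]__0__#   (A,1)→(A,_,-1)
state=A head=-5 tape=_[_]___0__#   (A,_)→(B,0,-1)
state=B head=-6 tape=[_]0___0__#   (B,_)→(C,1,+1)
state=C head=-5 tape=1[0]___0__#   (C,0)→(A,_,+1)
state=A head=-4 tape=1_[_]__0__#   (A,_)→(B,0,-1)
state=B head=-5 tape=1[_]0__0__#   (B,_)→(C,1,+1)
state=C head=-4 tape=11[0]__0__#   (C,0)→(A,_,+1)
state=A head=-3 tape=11_[_]_0__#   (A,_)→(B,0,-1)
state=B head=-4 tape=11[_]0_0__#   (B,_)→(C,1,+1)
state=C head=-3 tape=111[0]_0__#   (C,0)→(A,_,+1)
state=A head=-2 tape=111_[_]0__#   (A,_)→(B,0,-1)
state=B head=-3 tape=111[_]00__#   (B,_)→(C,1,+1)
state=C head=-2 tape=1111[0]0__#
After 36 steps: state C, head at -2, tape 111100__#.

state C, head at -2, tape 111100__#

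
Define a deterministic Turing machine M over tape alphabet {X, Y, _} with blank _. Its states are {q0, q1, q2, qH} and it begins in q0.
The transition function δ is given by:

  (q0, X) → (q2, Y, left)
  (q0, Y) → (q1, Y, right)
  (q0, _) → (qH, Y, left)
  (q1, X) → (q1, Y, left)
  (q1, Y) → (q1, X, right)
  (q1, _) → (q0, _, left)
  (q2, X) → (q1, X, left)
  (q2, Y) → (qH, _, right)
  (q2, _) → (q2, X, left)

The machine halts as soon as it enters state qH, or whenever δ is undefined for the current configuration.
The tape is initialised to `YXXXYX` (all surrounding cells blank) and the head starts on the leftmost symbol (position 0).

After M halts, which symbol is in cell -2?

Y

state=q0 head=0 tape=___[Y]XXXYX   (q0,Y)→(q1,Y,right)
state=q1 head=1 tape=___Y[X]XXYX   (q1,X)→(q1,Y,left)
state=q1 head=0 tape=___[Y]YXXYX   (q1,Y)→(q1,X,right)
state=q1 head=1 tape=___X[Y]XXYX   (q1,Y)→(q1,X,right)
state=q1 head=2 tape=___XX[X]XYX   (q1,X)→(q1,Y,left)
state=q1 head=1 tape=___X[X]YXYX   (q1,X)→(q1,Y,left)
state=q1 head=0 tape=___[X]YYXYX   (q1,X)→(q1,Y,left)
state=q1 head=-1 tape=__[_]YYYXYX   (q1,_)→(q0,_,left)
state=q0 head=-2 tape=_[_]_YYYXYX   (q0,_)→(qH,Y,left)
state=qH head=-3 tape=[_]Y_YYYXYX
Cell -2 holds Y when M halts.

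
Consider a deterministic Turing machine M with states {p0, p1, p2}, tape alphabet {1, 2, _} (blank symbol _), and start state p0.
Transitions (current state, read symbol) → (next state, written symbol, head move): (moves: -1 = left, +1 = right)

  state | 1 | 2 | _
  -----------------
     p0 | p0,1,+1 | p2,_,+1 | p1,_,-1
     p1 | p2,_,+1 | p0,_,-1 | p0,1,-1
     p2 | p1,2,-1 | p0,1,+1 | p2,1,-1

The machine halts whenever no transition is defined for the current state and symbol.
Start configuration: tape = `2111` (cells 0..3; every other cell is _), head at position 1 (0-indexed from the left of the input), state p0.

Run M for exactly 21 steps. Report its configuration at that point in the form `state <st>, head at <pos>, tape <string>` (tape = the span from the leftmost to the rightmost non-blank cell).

state p0, head at 6, tape 2__111

p0 | 2[1]11___   read 1 → write 1, move +1, go to p0
p0 | 21[1]1___   read 1 → write 1, move +1, go to p0
p0 | 211[1]___   read 1 → write 1, move +1, go to p0
p0 | 2111[_]__   read _ → write _, move -1, go to p1
p1 | 211[1]___   read 1 → write _, move +1, go to p2
p2 | 211_[_]__   read _ → write 1, move -1, go to p2
p2 | 211[_]1__   read _ → write 1, move -1, go to p2
p2 | 21[1]11__   read 1 → write 2, move -1, go to p1
p1 | 2[1]211__   read 1 → write _, move +1, go to p2
p2 | 2_[2]11__   read 2 → write 1, move +1, go to p0
p0 | 2_1[1]1__   read 1 → write 1, move +1, go to p0
p0 | 2_11[1]__   read 1 → write 1, move +1, go to p0
p0 | 2_111[_]_   read _ → write _, move -1, go to p1
p1 | 2_11[1]__   read 1 → write _, move +1, go to p2
p2 | 2_11_[_]_   read _ → write 1, move -1, go to p2
p2 | 2_11[_]1_   read _ → write 1, move -1, go to p2
p2 | 2_1[1]11_   read 1 → write 2, move -1, go to p1
p1 | 2_[1]211_   read 1 → write _, move +1, go to p2
p2 | 2__[2]11_   read 2 → write 1, move +1, go to p0
p0 | 2__1[1]1_   read 1 → write 1, move +1, go to p0
p0 | 2__11[1]_   read 1 → write 1, move +1, go to p0
p0 | 2__111[_]
After 21 steps: state p0, head at 6, tape 2__111.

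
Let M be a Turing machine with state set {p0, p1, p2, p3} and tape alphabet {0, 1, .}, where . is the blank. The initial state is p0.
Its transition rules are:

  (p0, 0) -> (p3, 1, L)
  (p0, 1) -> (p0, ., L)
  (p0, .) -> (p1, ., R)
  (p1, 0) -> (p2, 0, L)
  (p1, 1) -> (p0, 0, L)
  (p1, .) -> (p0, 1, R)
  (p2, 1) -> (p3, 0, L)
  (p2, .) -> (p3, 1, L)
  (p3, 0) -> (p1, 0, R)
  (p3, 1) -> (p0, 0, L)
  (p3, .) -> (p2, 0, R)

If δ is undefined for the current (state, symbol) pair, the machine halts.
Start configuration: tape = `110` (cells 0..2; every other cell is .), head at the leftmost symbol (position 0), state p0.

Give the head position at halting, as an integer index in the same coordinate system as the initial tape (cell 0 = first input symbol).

p0 | ..[1]10   read 1 → write ., move L, go to p0
p0 | .[.].10   read . → write ., move R, go to p1
p1 | ..[.]10   read . → write 1, move R, go to p0
p0 | ..1[1]0   read 1 → write ., move L, go to p0
p0 | ..[1].0   read 1 → write ., move L, go to p0
p0 | .[.]..0   read . → write ., move R, go to p1
p1 | ..[.].0   read . → write 1, move R, go to p0
p0 | ..1[.]0   read . → write ., move R, go to p1
p1 | ..1.[0]   read 0 → write 0, move L, go to p2
p2 | ..1[.]0   read . → write 1, move L, go to p3
p3 | ..[1]10   read 1 → write 0, move L, go to p0
p0 | .[.]010   read . → write ., move R, go to p1
p1 | ..[0]10   read 0 → write 0, move L, go to p2
p2 | .[.]010   read . → write 1, move L, go to p3
p3 | [.]1010   read . → write 0, move R, go to p2
p2 | 0[1]010   read 1 → write 0, move L, go to p3
p3 | [0]0010   read 0 → write 0, move R, go to p1
p1 | 0[0]010   read 0 → write 0, move L, go to p2
p2 | [0]0010
At halt the head is at cell -2.

-2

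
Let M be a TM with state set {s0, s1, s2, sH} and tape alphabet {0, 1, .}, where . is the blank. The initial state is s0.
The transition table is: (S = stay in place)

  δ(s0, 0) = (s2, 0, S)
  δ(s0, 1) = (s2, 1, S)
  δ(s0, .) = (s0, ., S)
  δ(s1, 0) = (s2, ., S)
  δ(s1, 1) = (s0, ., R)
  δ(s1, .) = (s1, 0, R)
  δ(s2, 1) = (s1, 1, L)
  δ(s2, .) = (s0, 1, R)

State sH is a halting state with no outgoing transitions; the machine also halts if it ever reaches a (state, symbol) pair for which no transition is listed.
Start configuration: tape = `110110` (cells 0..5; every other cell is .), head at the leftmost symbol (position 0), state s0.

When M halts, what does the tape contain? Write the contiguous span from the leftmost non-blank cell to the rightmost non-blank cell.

00.0110

state=s0 head=0 tape=.[1]10110   (s0,1)→(s2,1,S)
state=s2 head=0 tape=.[1]10110   (s2,1)→(s1,1,L)
state=s1 head=-1 tape=[.]110110   (s1,.)→(s1,0,R)
state=s1 head=0 tape=0[1]10110   (s1,1)→(s0,.,R)
state=s0 head=1 tape=0.[1]0110   (s0,1)→(s2,1,S)
state=s2 head=1 tape=0.[1]0110   (s2,1)→(s1,1,L)
state=s1 head=0 tape=0[.]10110   (s1,.)→(s1,0,R)
state=s1 head=1 tape=00[1]0110   (s1,1)→(s0,.,R)
state=s0 head=2 tape=00.[0]110   (s0,0)→(s2,0,S)
state=s2 head=2 tape=00.[0]110
The non-blank tape span at halt is 00.0110.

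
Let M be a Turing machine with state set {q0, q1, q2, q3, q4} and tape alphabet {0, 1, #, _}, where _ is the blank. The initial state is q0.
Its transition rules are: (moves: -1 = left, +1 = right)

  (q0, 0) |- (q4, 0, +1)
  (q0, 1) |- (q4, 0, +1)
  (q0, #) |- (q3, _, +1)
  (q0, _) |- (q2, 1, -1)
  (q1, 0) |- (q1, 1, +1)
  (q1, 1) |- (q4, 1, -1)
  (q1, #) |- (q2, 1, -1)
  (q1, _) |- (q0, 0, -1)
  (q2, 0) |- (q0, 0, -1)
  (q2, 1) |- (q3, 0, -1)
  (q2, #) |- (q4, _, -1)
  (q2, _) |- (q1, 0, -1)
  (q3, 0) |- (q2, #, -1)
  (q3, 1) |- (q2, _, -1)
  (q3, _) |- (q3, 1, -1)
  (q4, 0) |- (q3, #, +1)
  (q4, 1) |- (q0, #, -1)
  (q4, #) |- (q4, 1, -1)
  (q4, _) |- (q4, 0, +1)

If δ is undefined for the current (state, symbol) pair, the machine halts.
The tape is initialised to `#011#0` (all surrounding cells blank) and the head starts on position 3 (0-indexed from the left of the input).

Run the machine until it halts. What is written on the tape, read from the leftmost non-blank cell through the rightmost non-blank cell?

0000000#1

state=q0 head=3 tape=__#01[1]#0_   (q0,1)→(q4,0,+1)
state=q4 head=4 tape=__#010[#]0_   (q4,#)→(q4,1,-1)
state=q4 head=3 tape=__#01[0]10_   (q4,0)→(q3,#,+1)
state=q3 head=4 tape=__#01#[1]0_   (q3,1)→(q2,_,-1)
state=q2 head=3 tape=__#01[#]_0_   (q2,#)→(q4,_,-1)
state=q4 head=2 tape=__#0[1]__0_   (q4,1)→(q0,#,-1)
state=q0 head=1 tape=__#[0]#__0_   (q0,0)→(q4,0,+1)
state=q4 head=2 tape=__#0[#]__0_   (q4,#)→(q4,1,-1)
state=q4 head=1 tape=__#[0]1__0_   (q4,0)→(q3,#,+1)
state=q3 head=2 tape=__##[1]__0_   (q3,1)→(q2,_,-1)
state=q2 head=1 tape=__#[#]___0_   (q2,#)→(q4,_,-1)
state=q4 head=0 tape=__[#]____0_   (q4,#)→(q4,1,-1)
state=q4 head=-1 tape=_[_]1____0_   (q4,_)→(q4,0,+1)
state=q4 head=0 tape=_0[1]____0_   (q4,1)→(q0,#,-1)
state=q0 head=-1 tape=_[0]#____0_   (q0,0)→(q4,0,+1)
state=q4 head=0 tape=_0[#]____0_   (q4,#)→(q4,1,-1)
state=q4 head=-1 tape=_[0]1____0_   (q4,0)→(q3,#,+1)
state=q3 head=0 tape=_#[1]____0_   (q3,1)→(q2,_,-1)
state=q2 head=-1 tape=_[#]_____0_   (q2,#)→(q4,_,-1)
state=q4 head=-2 tape=[_]______0_   (q4,_)→(q4,0,+1)
state=q4 head=-1 tape=0[_]_____0_   (q4,_)→(q4,0,+1)
state=q4 head=0 tape=00[_]____0_   (q4,_)→(q4,0,+1)
state=q4 head=1 tape=000[_]___0_   (q4,_)→(q4,0,+1)
state=q4 head=2 tape=0000[_]__0_   (q4,_)→(q4,0,+1)
state=q4 head=3 tape=00000[_]_0_   (q4,_)→(q4,0,+1)
state=q4 head=4 tape=000000[_]0_   (q4,_)→(q4,0,+1)
state=q4 head=5 tape=0000000[0]_   (q4,0)→(q3,#,+1)
state=q3 head=6 tape=0000000#[_]   (q3,_)→(q3,1,-1)
state=q3 head=5 tape=0000000[#]1
The non-blank tape span at halt is 0000000#1.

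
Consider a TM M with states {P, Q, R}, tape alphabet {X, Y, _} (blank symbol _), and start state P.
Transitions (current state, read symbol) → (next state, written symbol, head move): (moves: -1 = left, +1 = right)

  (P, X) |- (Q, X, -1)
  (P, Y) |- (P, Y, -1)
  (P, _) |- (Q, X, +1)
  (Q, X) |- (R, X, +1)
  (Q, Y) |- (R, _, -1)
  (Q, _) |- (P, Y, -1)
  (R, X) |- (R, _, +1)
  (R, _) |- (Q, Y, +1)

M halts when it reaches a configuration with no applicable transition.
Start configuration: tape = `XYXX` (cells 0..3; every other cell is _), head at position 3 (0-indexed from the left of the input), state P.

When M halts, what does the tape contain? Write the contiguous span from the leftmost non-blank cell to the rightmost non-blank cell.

state=P head=3 tape=XYX[X]__   (P,X)→(Q,X,-1)
state=Q head=2 tape=XY[X]X__   (Q,X)→(R,X,+1)
state=R head=3 tape=XYX[X]__   (R,X)→(R,_,+1)
state=R head=4 tape=XYX_[_]_   (R,_)→(Q,Y,+1)
state=Q head=5 tape=XYX_Y[_]   (Q,_)→(P,Y,-1)
state=P head=4 tape=XYX_[Y]Y   (P,Y)→(P,Y,-1)
state=P head=3 tape=XYX[_]YY   (P,_)→(Q,X,+1)
state=Q head=4 tape=XYXX[Y]Y   (Q,Y)→(R,_,-1)
state=R head=3 tape=XYX[X]_Y   (R,X)→(R,_,+1)
state=R head=4 tape=XYX_[_]Y   (R,_)→(Q,Y,+1)
state=Q head=5 tape=XYX_Y[Y]   (Q,Y)→(R,_,-1)
state=R head=4 tape=XYX_[Y]_
The non-blank tape span at halt is XYX_Y.

XYX_Y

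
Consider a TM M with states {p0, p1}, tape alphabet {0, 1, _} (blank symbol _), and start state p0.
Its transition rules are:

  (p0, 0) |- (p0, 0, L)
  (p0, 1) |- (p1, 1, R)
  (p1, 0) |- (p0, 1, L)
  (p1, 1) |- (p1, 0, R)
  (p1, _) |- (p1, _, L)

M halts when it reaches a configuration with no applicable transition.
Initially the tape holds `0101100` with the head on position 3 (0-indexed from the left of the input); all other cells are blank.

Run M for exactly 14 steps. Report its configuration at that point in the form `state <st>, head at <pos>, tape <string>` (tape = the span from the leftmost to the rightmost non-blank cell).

state p0, head at 3, tape 0101101

state=p0 head=3 tape=010[1]100   (p0,1)→(p1,1,R)
state=p1 head=4 tape=0101[1]00   (p1,1)→(p1,0,R)
state=p1 head=5 tape=01010[0]0   (p1,0)→(p0,1,L)
state=p0 head=4 tape=0101[0]10   (p0,0)→(p0,0,L)
state=p0 head=3 tape=010[1]010   (p0,1)→(p1,1,R)
state=p1 head=4 tape=0101[0]10   (p1,0)→(p0,1,L)
state=p0 head=3 tape=010[1]110   (p0,1)→(p1,1,R)
state=p1 head=4 tape=0101[1]10   (p1,1)→(p1,0,R)
state=p1 head=5 tape=01010[1]0   (p1,1)→(p1,0,R)
state=p1 head=6 tape=010100[0]   (p1,0)→(p0,1,L)
state=p0 head=5 tape=01010[0]1   (p0,0)→(p0,0,L)
state=p0 head=4 tape=0101[0]01   (p0,0)→(p0,0,L)
state=p0 head=3 tape=010[1]001   (p0,1)→(p1,1,R)
state=p1 head=4 tape=0101[0]01   (p1,0)→(p0,1,L)
state=p0 head=3 tape=010[1]101
After 14 steps: state p0, head at 3, tape 0101101.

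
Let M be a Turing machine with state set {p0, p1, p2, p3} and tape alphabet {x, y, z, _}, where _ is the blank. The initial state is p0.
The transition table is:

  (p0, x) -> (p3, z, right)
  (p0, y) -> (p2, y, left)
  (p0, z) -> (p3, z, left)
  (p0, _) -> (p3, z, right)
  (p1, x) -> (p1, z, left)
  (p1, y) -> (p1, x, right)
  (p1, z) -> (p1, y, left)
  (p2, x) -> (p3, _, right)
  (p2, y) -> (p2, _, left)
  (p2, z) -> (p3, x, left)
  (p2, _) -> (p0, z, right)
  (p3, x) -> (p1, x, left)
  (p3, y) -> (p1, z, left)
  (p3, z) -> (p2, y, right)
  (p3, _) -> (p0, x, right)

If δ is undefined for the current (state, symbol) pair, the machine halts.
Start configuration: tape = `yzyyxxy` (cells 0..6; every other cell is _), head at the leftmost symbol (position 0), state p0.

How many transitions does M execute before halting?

p0 | ___[y]zyyxxy   read y → write y, move left, go to p2
p2 | __[_]yzyyxxy   read _ → write z, move right, go to p0
p0 | __z[y]zyyxxy   read y → write y, move left, go to p2
p2 | __[z]yzyyxxy   read z → write x, move left, go to p3
p3 | _[_]xyzyyxxy   read _ → write x, move right, go to p0
p0 | _x[x]yzyyxxy   read x → write z, move right, go to p3
p3 | _xz[y]zyyxxy   read y → write z, move left, go to p1
p1 | _x[z]zzyyxxy   read z → write y, move left, go to p1
p1 | _[x]yzzyyxxy   read x → write z, move left, go to p1
p1 | [_]zyzzyyxxy
M halts after 9 transitions.

9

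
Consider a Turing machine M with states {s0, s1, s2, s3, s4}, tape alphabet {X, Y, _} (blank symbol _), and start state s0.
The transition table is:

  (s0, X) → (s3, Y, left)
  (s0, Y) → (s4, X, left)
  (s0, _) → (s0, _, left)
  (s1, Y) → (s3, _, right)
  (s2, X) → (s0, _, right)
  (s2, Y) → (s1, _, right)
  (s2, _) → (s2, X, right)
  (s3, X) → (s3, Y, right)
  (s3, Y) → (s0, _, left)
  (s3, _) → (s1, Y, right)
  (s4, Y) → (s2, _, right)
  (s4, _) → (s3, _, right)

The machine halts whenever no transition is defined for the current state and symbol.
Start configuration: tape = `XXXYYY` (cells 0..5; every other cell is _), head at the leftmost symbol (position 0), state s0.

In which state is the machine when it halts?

s0 | __[X]XXYYY   read X → write Y, move left, go to s3
s3 | _[_]YXXYYY   read _ → write Y, move right, go to s1
s1 | _Y[Y]XXYYY   read Y → write _, move right, go to s3
s3 | _Y_[X]XYYY   read X → write Y, move right, go to s3
s3 | _Y_Y[X]YYY   read X → write Y, move right, go to s3
s3 | _Y_YY[Y]YY   read Y → write _, move left, go to s0
s0 | _Y_Y[Y]_YY   read Y → write X, move left, go to s4
s4 | _Y_[Y]X_YY   read Y → write _, move right, go to s2
s2 | _Y__[X]_YY   read X → write _, move right, go to s0
s0 | _Y___[_]YY   read _ → write _, move left, go to s0
s0 | _Y__[_]_YY   read _ → write _, move left, go to s0
s0 | _Y_[_]__YY   read _ → write _, move left, go to s0
s0 | _Y[_]___YY   read _ → write _, move left, go to s0
s0 | _[Y]____YY   read Y → write X, move left, go to s4
s4 | [_]X____YY   read _ → write _, move right, go to s3
s3 | _[X]____YY   read X → write Y, move right, go to s3
s3 | _Y[_]___YY   read _ → write Y, move right, go to s1
s1 | _YY[_]__YY
No transition is defined for (s1, _); M halts in state s1.

s1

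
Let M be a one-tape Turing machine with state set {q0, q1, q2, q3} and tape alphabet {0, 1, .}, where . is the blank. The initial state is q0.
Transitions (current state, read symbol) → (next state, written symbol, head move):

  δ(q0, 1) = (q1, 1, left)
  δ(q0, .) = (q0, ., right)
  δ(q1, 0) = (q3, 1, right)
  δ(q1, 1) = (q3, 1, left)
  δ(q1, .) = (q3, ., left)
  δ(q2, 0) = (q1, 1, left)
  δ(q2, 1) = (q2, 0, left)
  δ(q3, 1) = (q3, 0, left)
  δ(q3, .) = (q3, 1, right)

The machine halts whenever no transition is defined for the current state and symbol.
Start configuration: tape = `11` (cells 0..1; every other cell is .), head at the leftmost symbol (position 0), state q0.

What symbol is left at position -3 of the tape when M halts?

state=q0 head=0 tape=...[1]1   (q0,1)→(q1,1,left)
state=q1 head=-1 tape=..[.]11   (q1,.)→(q3,.,left)
state=q3 head=-2 tape=.[.].11   (q3,.)→(q3,1,right)
state=q3 head=-1 tape=.1[.]11   (q3,.)→(q3,1,right)
state=q3 head=0 tape=.11[1]1   (q3,1)→(q3,0,left)
state=q3 head=-1 tape=.1[1]01   (q3,1)→(q3,0,left)
state=q3 head=-2 tape=.[1]001   (q3,1)→(q3,0,left)
state=q3 head=-3 tape=[.]0001   (q3,.)→(q3,1,right)
state=q3 head=-2 tape=1[0]001
Cell -3 holds 1 when M halts.

1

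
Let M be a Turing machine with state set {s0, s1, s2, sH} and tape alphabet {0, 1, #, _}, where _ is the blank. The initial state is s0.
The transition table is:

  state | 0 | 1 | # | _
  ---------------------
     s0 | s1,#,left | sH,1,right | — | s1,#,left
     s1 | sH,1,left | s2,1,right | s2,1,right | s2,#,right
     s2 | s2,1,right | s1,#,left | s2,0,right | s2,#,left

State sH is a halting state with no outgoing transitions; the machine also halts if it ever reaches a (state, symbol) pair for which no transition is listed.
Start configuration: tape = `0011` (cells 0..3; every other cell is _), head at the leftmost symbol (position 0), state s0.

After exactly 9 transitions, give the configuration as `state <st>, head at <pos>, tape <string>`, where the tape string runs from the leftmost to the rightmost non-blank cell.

state sH, head at 1, tape #011#

state=s0 head=0 tape=_[0]011   (s0,0)→(s1,#,left)
state=s1 head=-1 tape=[_]#011   (s1,_)→(s2,#,right)
state=s2 head=0 tape=#[#]011   (s2,#)→(s2,0,right)
state=s2 head=1 tape=#0[0]11   (s2,0)→(s2,1,right)
state=s2 head=2 tape=#01[1]1   (s2,1)→(s1,#,left)
state=s1 head=1 tape=#0[1]#1   (s1,1)→(s2,1,right)
state=s2 head=2 tape=#01[#]1   (s2,#)→(s2,0,right)
state=s2 head=3 tape=#010[1]   (s2,1)→(s1,#,left)
state=s1 head=2 tape=#01[0]#   (s1,0)→(sH,1,left)
state=sH head=1 tape=#0[1]1#
After 9 steps: state sH, head at 1, tape #011#.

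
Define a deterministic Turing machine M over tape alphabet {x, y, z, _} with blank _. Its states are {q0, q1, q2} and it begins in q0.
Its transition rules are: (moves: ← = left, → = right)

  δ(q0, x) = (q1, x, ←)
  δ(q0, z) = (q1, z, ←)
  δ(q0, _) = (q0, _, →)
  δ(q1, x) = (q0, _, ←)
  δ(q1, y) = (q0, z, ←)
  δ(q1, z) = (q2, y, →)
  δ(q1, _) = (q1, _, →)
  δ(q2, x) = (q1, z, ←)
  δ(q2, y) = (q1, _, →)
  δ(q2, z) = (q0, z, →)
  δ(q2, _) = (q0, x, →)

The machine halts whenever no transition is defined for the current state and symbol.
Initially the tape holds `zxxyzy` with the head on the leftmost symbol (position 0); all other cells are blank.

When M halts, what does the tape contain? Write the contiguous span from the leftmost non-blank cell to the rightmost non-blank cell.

yzzyzy

state=q0 head=0 tape=_[z]xxyzy   (q0,z)→(q1,z,←)
state=q1 head=-1 tape=[_]zxxyzy   (q1,_)→(q1,_,→)
state=q1 head=0 tape=_[z]xxyzy   (q1,z)→(q2,y,→)
state=q2 head=1 tape=_y[x]xyzy   (q2,x)→(q1,z,←)
state=q1 head=0 tape=_[y]zxyzy   (q1,y)→(q0,z,←)
state=q0 head=-1 tape=[_]zzxyzy   (q0,_)→(q0,_,→)
state=q0 head=0 tape=_[z]zxyzy   (q0,z)→(q1,z,←)
state=q1 head=-1 tape=[_]zzxyzy   (q1,_)→(q1,_,→)
state=q1 head=0 tape=_[z]zxyzy   (q1,z)→(q2,y,→)
state=q2 head=1 tape=_y[z]xyzy   (q2,z)→(q0,z,→)
state=q0 head=2 tape=_yz[x]yzy   (q0,x)→(q1,x,←)
state=q1 head=1 tape=_y[z]xyzy   (q1,z)→(q2,y,→)
state=q2 head=2 tape=_yy[x]yzy   (q2,x)→(q1,z,←)
state=q1 head=1 tape=_y[y]zyzy   (q1,y)→(q0,z,←)
state=q0 head=0 tape=_[y]zzyzy
The non-blank tape span at halt is yzzyzy.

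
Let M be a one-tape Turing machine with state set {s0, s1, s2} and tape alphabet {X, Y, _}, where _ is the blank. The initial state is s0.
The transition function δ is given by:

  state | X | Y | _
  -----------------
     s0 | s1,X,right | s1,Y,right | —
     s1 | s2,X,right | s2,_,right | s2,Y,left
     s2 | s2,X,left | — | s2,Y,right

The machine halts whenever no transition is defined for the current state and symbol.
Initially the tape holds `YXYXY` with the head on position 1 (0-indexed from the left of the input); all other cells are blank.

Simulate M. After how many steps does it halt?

5

s0 | Y[X]YXY   read X → write X, move right, go to s1
s1 | YX[Y]XY   read Y → write _, move right, go to s2
s2 | YX_[X]Y   read X → write X, move left, go to s2
s2 | YX[_]XY   read _ → write Y, move right, go to s2
s2 | YXY[X]Y   read X → write X, move left, go to s2
s2 | YX[Y]XY
M halts after 5 transitions.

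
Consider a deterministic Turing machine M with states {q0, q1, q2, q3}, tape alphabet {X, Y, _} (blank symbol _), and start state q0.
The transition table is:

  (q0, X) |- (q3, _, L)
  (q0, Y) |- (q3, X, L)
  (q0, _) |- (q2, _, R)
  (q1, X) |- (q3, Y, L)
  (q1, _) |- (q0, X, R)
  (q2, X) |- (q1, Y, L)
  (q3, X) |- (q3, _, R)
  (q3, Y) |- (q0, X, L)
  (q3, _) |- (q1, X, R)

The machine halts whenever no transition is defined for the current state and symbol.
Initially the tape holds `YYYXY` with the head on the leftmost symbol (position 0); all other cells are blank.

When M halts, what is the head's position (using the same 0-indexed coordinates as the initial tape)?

state=q0 head=0 tape=_[Y]YYXY____   (q0,Y)→(q3,X,L)
state=q3 head=-1 tape=[_]XYYXY____   (q3,_)→(q1,X,R)
state=q1 head=0 tape=X[X]YYXY____   (q1,X)→(q3,Y,L)
state=q3 head=-1 tape=[X]YYYXY____   (q3,X)→(q3,_,R)
state=q3 head=0 tape=_[Y]YYXY____   (q3,Y)→(q0,X,L)
state=q0 head=-1 tape=[_]XYYXY____   (q0,_)→(q2,_,R)
state=q2 head=0 tape=_[X]YYXY____   (q2,X)→(q1,Y,L)
state=q1 head=-1 tape=[_]YYYXY____   (q1,_)→(q0,X,R)
state=q0 head=0 tape=X[Y]YYXY____   (q0,Y)→(q3,X,L)
state=q3 head=-1 tape=[X]XYYXY____   (q3,X)→(q3,_,R)
state=q3 head=0 tape=_[X]YYXY____   (q3,X)→(q3,_,R)
state=q3 head=1 tape=__[Y]YXY____   (q3,Y)→(q0,X,L)
state=q0 head=0 tape=_[_]XYXY____   (q0,_)→(q2,_,R)
state=q2 head=1 tape=__[X]YXY____   (q2,X)→(q1,Y,L)
state=q1 head=0 tape=_[_]YYXY____   (q1,_)→(q0,X,R)
state=q0 head=1 tape=_X[Y]YXY____   (q0,Y)→(q3,X,L)
state=q3 head=0 tape=_[X]XYXY____   (q3,X)→(q3,_,R)
state=q3 head=1 tape=__[X]YXY____   (q3,X)→(q3,_,R)
state=q3 head=2 tape=___[Y]XY____   (q3,Y)→(q0,X,L)
state=q0 head=1 tape=__[_]XXY____   (q0,_)→(q2,_,R)
state=q2 head=2 tape=___[X]XY____   (q2,X)→(q1,Y,L)
state=q1 head=1 tape=__[_]YXY____   (q1,_)→(q0,X,R)
state=q0 head=2 tape=__X[Y]XY____   (q0,Y)→(q3,X,L)
state=q3 head=1 tape=__[X]XXY____   (q3,X)→(q3,_,R)
state=q3 head=2 tape=___[X]XY____   (q3,X)→(q3,_,R)
state=q3 head=3 tape=____[X]Y____   (q3,X)→(q3,_,R)
state=q3 head=4 tape=_____[Y]____   (q3,Y)→(q0,X,L)
state=q0 head=3 tape=____[_]X____   (q0,_)→(q2,_,R)
state=q2 head=4 tape=_____[X]____   (q2,X)→(q1,Y,L)
state=q1 head=3 tape=____[_]Y____   (q1,_)→(q0,X,R)
state=q0 head=4 tape=____X[Y]____   (q0,Y)→(q3,X,L)
state=q3 head=3 tape=____[X]X____   (q3,X)→(q3,_,R)
state=q3 head=4 tape=_____[X]____   (q3,X)→(q3,_,R)
state=q3 head=5 tape=______[_]___   (q3,_)→(q1,X,R)
state=q1 head=6 tape=______X[_]__   (q1,_)→(q0,X,R)
state=q0 head=7 tape=______XX[_]_   (q0,_)→(q2,_,R)
state=q2 head=8 tape=______XX_[_]
At halt the head is at cell 8.

8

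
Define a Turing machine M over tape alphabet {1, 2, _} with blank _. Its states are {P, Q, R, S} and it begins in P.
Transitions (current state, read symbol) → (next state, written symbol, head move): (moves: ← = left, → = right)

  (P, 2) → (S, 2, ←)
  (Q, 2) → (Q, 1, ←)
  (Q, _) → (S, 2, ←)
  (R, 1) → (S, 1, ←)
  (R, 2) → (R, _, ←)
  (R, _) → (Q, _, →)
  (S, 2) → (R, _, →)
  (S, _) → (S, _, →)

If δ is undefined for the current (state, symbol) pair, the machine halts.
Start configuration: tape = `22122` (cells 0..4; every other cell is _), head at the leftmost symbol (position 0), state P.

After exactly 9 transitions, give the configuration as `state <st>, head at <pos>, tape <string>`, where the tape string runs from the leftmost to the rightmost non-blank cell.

state=P head=0 tape=_[2]2122   (P,2)→(S,2,←)
state=S head=-1 tape=[_]22122   (S,_)→(S,_,→)
state=S head=0 tape=_[2]2122   (S,2)→(R,_,→)
state=R head=1 tape=__[2]122   (R,2)→(R,_,←)
state=R head=0 tape=_[_]_122   (R,_)→(Q,_,→)
state=Q head=1 tape=__[_]122   (Q,_)→(S,2,←)
state=S head=0 tape=_[_]2122   (S,_)→(S,_,→)
state=S head=1 tape=__[2]122   (S,2)→(R,_,→)
state=R head=2 tape=___[1]22   (R,1)→(S,1,←)
state=S head=1 tape=__[_]122
After 9 steps: state S, head at 1, tape 122.

state S, head at 1, tape 122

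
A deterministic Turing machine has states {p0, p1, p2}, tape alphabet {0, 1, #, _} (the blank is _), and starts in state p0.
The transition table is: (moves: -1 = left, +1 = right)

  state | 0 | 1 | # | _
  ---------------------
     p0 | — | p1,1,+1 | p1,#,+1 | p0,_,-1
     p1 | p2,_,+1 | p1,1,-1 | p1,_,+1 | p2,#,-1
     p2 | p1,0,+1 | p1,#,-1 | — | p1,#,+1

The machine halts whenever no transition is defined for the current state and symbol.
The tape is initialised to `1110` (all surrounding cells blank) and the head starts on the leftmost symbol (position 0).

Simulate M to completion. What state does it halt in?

p2

p0 | __[1]110   read 1 → write 1, move +1, go to p1
p1 | __1[1]10   read 1 → write 1, move -1, go to p1
p1 | __[1]110   read 1 → write 1, move -1, go to p1
p1 | _[_]1110   read _ → write #, move -1, go to p2
p2 | [_]#1110   read _ → write #, move +1, go to p1
p1 | #[#]1110   read # → write _, move +1, go to p1
p1 | #_[1]110   read 1 → write 1, move -1, go to p1
p1 | #[_]1110   read _ → write #, move -1, go to p2
p2 | [#]#1110
No transition is defined for (p2, #); M halts in state p2.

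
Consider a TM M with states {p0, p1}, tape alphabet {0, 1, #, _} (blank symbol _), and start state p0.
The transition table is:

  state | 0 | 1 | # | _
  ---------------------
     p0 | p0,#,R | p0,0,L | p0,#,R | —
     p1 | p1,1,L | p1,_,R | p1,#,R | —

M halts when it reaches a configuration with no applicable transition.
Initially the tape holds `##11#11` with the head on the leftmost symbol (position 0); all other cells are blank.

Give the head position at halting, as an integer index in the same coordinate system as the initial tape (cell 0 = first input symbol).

7

p0 | [#]#11#11_   read # → write #, move R, go to p0
p0 | #[#]11#11_   read # → write #, move R, go to p0
p0 | ##[1]1#11_   read 1 → write 0, move L, go to p0
p0 | #[#]01#11_   read # → write #, move R, go to p0
p0 | ##[0]1#11_   read 0 → write #, move R, go to p0
p0 | ###[1]#11_   read 1 → write 0, move L, go to p0
p0 | ##[#]0#11_   read # → write #, move R, go to p0
p0 | ###[0]#11_   read 0 → write #, move R, go to p0
p0 | ####[#]11_   read # → write #, move R, go to p0
p0 | #####[1]1_   read 1 → write 0, move L, go to p0
p0 | ####[#]01_   read # → write #, move R, go to p0
p0 | #####[0]1_   read 0 → write #, move R, go to p0
p0 | ######[1]_   read 1 → write 0, move L, go to p0
p0 | #####[#]0_   read # → write #, move R, go to p0
p0 | ######[0]_   read 0 → write #, move R, go to p0
p0 | #######[_]
At halt the head is at cell 7.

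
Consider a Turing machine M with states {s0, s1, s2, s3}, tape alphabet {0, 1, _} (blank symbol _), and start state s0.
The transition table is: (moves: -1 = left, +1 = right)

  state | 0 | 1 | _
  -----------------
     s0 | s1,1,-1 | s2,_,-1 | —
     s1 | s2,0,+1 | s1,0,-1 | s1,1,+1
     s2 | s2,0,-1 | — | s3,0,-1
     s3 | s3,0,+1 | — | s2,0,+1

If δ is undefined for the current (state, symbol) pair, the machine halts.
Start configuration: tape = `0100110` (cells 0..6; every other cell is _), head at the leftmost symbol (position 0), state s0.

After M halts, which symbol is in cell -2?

state=s0 head=0 tape=__[0]100110   (s0,0)→(s1,1,-1)
state=s1 head=-1 tape=_[_]1100110   (s1,_)→(s1,1,+1)
state=s1 head=0 tape=_1[1]100110   (s1,1)→(s1,0,-1)
state=s1 head=-1 tape=_[1]0100110   (s1,1)→(s1,0,-1)
state=s1 head=-2 tape=[_]00100110   (s1,_)→(s1,1,+1)
state=s1 head=-1 tape=1[0]0100110   (s1,0)→(s2,0,+1)
state=s2 head=0 tape=10[0]100110   (s2,0)→(s2,0,-1)
state=s2 head=-1 tape=1[0]0100110   (s2,0)→(s2,0,-1)
state=s2 head=-2 tape=[1]00100110
Cell -2 holds 1 when M halts.

1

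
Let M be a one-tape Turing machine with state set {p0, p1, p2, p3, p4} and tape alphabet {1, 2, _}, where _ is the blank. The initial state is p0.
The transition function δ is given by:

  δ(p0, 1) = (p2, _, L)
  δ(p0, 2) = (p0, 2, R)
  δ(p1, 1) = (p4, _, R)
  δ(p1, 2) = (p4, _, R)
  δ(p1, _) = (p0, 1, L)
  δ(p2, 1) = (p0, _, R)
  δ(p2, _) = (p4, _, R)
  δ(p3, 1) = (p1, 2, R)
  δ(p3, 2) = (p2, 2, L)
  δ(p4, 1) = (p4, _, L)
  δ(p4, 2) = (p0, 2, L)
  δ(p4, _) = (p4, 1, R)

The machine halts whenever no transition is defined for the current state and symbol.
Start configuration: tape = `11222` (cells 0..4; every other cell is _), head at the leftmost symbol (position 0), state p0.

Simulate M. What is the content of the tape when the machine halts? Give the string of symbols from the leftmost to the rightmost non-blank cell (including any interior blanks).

p0 | _[1]1222   read 1 → write _, move L, go to p2
p2 | [_]_1222   read _ → write _, move R, go to p4
p4 | _[_]1222   read _ → write 1, move R, go to p4
p4 | _1[1]222   read 1 → write _, move L, go to p4
p4 | _[1]_222   read 1 → write _, move L, go to p4
p4 | [_]__222   read _ → write 1, move R, go to p4
p4 | 1[_]_222   read _ → write 1, move R, go to p4
p4 | 11[_]222   read _ → write 1, move R, go to p4
p4 | 111[2]22   read 2 → write 2, move L, go to p0
p0 | 11[1]222   read 1 → write _, move L, go to p2
p2 | 1[1]_222   read 1 → write _, move R, go to p0
p0 | 1_[_]222
The non-blank tape span at halt is 1__222.

1__222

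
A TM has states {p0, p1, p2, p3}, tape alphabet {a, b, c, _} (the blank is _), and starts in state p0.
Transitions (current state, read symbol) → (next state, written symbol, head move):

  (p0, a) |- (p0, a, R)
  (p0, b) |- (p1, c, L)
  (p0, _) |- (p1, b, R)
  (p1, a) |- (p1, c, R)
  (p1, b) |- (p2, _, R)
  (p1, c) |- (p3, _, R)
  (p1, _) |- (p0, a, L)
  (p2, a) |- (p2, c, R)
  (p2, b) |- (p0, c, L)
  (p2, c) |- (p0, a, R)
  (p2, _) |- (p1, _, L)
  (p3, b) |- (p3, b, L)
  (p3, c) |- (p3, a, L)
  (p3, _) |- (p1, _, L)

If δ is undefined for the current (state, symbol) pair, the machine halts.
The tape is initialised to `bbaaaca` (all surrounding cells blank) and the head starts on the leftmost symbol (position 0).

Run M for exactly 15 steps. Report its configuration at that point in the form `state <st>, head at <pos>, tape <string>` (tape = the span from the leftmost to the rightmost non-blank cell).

state=p0 head=0 tape=____[b]baaaca   (p0,b)→(p1,c,L)
state=p1 head=-1 tape=___[_]cbaaaca   (p1,_)→(p0,a,L)
state=p0 head=-2 tape=__[_]acbaaaca   (p0,_)→(p1,b,R)
state=p1 head=-1 tape=__b[a]cbaaaca   (p1,a)→(p1,c,R)
state=p1 head=0 tape=__bc[c]baaaca   (p1,c)→(p3,_,R)
state=p3 head=1 tape=__bc_[b]aaaca   (p3,b)→(p3,b,L)
state=p3 head=0 tape=__bc[_]baaaca   (p3,_)→(p1,_,L)
state=p1 head=-1 tape=__b[c]_baaaca   (p1,c)→(p3,_,R)
state=p3 head=0 tape=__b_[_]baaaca   (p3,_)→(p1,_,L)
state=p1 head=-1 tape=__b[_]_baaaca   (p1,_)→(p0,a,L)
state=p0 head=-2 tape=__[b]a_baaaca   (p0,b)→(p1,c,L)
state=p1 head=-3 tape=_[_]ca_baaaca   (p1,_)→(p0,a,L)
state=p0 head=-4 tape=[_]aca_baaaca   (p0,_)→(p1,b,R)
state=p1 head=-3 tape=b[a]ca_baaaca   (p1,a)→(p1,c,R)
state=p1 head=-2 tape=bc[c]a_baaaca   (p1,c)→(p3,_,R)
state=p3 head=-1 tape=bc_[a]_baaaca
After 15 steps: state p3, head at -1, tape bc_a_baaaca.

state p3, head at -1, tape bc_a_baaaca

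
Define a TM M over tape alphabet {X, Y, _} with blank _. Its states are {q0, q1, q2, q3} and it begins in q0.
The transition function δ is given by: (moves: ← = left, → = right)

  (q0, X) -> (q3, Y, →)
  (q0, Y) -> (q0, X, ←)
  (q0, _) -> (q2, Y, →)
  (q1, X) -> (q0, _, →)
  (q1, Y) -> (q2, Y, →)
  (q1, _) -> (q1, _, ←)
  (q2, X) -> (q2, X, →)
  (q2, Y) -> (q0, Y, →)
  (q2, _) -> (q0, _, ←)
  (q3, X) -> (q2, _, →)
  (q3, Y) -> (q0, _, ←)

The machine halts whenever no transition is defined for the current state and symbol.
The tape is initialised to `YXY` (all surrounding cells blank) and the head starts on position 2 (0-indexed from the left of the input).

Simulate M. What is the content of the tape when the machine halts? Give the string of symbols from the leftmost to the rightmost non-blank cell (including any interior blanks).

YXXY

state=q0 head=2 tape=_YX[Y]_   (q0,Y)→(q0,X,←)
state=q0 head=1 tape=_Y[X]X_   (q0,X)→(q3,Y,→)
state=q3 head=2 tape=_YY[X]_   (q3,X)→(q2,_,→)
state=q2 head=3 tape=_YY_[_]   (q2,_)→(q0,_,←)
state=q0 head=2 tape=_YY[_]_   (q0,_)→(q2,Y,→)
state=q2 head=3 tape=_YYY[_]   (q2,_)→(q0,_,←)
state=q0 head=2 tape=_YY[Y]_   (q0,Y)→(q0,X,←)
state=q0 head=1 tape=_Y[Y]X_   (q0,Y)→(q0,X,←)
state=q0 head=0 tape=_[Y]XX_   (q0,Y)→(q0,X,←)
state=q0 head=-1 tape=[_]XXX_   (q0,_)→(q2,Y,→)
state=q2 head=0 tape=Y[X]XX_   (q2,X)→(q2,X,→)
state=q2 head=1 tape=YX[X]X_   (q2,X)→(q2,X,→)
state=q2 head=2 tape=YXX[X]_   (q2,X)→(q2,X,→)
state=q2 head=3 tape=YXXX[_]   (q2,_)→(q0,_,←)
state=q0 head=2 tape=YXX[X]_   (q0,X)→(q3,Y,→)
state=q3 head=3 tape=YXXY[_]
The non-blank tape span at halt is YXXY.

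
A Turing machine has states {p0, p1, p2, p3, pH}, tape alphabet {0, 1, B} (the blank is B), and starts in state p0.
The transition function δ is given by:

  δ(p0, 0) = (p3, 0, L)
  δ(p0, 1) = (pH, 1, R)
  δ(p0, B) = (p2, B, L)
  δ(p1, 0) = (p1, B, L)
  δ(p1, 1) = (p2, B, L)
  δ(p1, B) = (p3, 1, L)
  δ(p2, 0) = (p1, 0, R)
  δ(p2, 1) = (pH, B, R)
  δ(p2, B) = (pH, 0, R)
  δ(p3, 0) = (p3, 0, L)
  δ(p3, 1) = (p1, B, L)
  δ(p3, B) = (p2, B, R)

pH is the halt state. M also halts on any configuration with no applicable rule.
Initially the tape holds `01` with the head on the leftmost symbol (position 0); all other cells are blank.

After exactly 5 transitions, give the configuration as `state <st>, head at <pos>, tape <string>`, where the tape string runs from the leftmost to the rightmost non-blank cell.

state p1, head at 1, tape 0

state=p0 head=0 tape=B[0]1   (p0,0)→(p3,0,L)
state=p3 head=-1 tape=[B]01   (p3,B)→(p2,B,R)
state=p2 head=0 tape=B[0]1   (p2,0)→(p1,0,R)
state=p1 head=1 tape=B0[1]   (p1,1)→(p2,B,L)
state=p2 head=0 tape=B[0]B   (p2,0)→(p1,0,R)
state=p1 head=1 tape=B0[B]
After 5 steps: state p1, head at 1, tape 0.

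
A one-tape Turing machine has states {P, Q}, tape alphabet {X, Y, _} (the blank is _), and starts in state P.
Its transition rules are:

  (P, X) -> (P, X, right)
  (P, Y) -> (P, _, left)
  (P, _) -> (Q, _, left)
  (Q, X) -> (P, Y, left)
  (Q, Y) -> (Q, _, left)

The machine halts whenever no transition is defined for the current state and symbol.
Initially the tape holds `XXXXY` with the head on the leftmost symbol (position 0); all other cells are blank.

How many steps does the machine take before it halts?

P | __[X]XXXY   read X → write X, move right, go to P
P | __X[X]XXY   read X → write X, move right, go to P
P | __XX[X]XY   read X → write X, move right, go to P
P | __XXX[X]Y   read X → write X, move right, go to P
P | __XXXX[Y]   read Y → write _, move left, go to P
P | __XXX[X]_   read X → write X, move right, go to P
P | __XXXX[_]   read _ → write _, move left, go to Q
Q | __XXX[X]_   read X → write Y, move left, go to P
P | __XX[X]Y_   read X → write X, move right, go to P
P | __XXX[Y]_   read Y → write _, move left, go to P
P | __XX[X]__   read X → write X, move right, go to P
P | __XXX[_]_   read _ → write _, move left, go to Q
Q | __XX[X]__   read X → write Y, move left, go to P
P | __X[X]Y__   read X → write X, move right, go to P
P | __XX[Y]__   read Y → write _, move left, go to P
P | __X[X]___   read X → write X, move right, go to P
P | __XX[_]__   read _ → write _, move left, go to Q
Q | __X[X]___   read X → write Y, move left, go to P
P | __[X]Y___   read X → write X, move right, go to P
P | __X[Y]___   read Y → write _, move left, go to P
P | __[X]____   read X → write X, move right, go to P
P | __X[_]___   read _ → write _, move left, go to Q
Q | __[X]____   read X → write Y, move left, go to P
P | _[_]Y____   read _ → write _, move left, go to Q
Q | [_]_Y____
M halts after 24 transitions.

24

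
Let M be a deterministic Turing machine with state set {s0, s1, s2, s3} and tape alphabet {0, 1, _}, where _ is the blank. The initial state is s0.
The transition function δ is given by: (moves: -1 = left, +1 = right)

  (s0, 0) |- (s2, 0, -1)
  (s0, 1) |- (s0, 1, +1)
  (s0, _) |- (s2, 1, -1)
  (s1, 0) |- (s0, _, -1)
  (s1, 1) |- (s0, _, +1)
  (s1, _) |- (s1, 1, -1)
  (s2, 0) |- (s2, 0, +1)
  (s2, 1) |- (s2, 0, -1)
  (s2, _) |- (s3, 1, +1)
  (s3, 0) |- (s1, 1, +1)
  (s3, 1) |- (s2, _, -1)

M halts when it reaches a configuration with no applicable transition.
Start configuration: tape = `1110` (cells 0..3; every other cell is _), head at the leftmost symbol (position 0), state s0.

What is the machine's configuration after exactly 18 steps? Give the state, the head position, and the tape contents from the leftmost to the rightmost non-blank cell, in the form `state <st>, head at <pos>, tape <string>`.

state=s0 head=0 tape=__[1]110   (s0,1)→(s0,1,+1)
state=s0 head=1 tape=__1[1]10   (s0,1)→(s0,1,+1)
state=s0 head=2 tape=__11[1]0   (s0,1)→(s0,1,+1)
state=s0 head=3 tape=__111[0]   (s0,0)→(s2,0,-1)
state=s2 head=2 tape=__11[1]0   (s2,1)→(s2,0,-1)
state=s2 head=1 tape=__1[1]00   (s2,1)→(s2,0,-1)
state=s2 head=0 tape=__[1]000   (s2,1)→(s2,0,-1)
state=s2 head=-1 tape=_[_]0000   (s2,_)→(s3,1,+1)
state=s3 head=0 tape=_1[0]000   (s3,0)→(s1,1,+1)
state=s1 head=1 tape=_11[0]00   (s1,0)→(s0,_,-1)
state=s0 head=0 tape=_1[1]_00   (s0,1)→(s0,1,+1)
state=s0 head=1 tape=_11[_]00   (s0,_)→(s2,1,-1)
state=s2 head=0 tape=_1[1]100   (s2,1)→(s2,0,-1)
state=s2 head=-1 tape=_[1]0100   (s2,1)→(s2,0,-1)
state=s2 head=-2 tape=[_]00100   (s2,_)→(s3,1,+1)
state=s3 head=-1 tape=1[0]0100   (s3,0)→(s1,1,+1)
state=s1 head=0 tape=11[0]100   (s1,0)→(s0,_,-1)
state=s0 head=-1 tape=1[1]_100   (s0,1)→(s0,1,+1)
state=s0 head=0 tape=11[_]100
After 18 steps: state s0, head at 0, tape 11_100.

state s0, head at 0, tape 11_100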